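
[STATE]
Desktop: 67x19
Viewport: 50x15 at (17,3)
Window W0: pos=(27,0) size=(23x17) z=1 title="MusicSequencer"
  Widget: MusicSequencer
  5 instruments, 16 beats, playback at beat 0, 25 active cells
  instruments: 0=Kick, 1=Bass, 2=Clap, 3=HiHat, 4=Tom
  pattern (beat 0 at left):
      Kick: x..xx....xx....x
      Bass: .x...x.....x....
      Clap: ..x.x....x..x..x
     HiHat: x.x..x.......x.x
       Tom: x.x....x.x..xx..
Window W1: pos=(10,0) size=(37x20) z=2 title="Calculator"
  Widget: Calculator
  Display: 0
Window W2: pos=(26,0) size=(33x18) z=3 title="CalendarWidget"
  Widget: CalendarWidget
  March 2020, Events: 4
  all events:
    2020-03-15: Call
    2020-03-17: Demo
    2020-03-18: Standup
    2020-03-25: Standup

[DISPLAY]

         ┃           March 2020          ┃        
──┬───┬──┃Mo Tu We Th Fr Sa Su           ┃        
8 │ 9 │ ÷┃                   1           ┃        
──┼───┼──┃ 2  3  4  5  6  7  8           ┃        
5 │ 6 │ ×┃ 9 10 11 12 13 14 15*          ┃        
──┼───┼──┃16 17* 18* 19 20 21 22         ┃        
2 │ 3 │ -┃23 24 25* 26 27 28 29          ┃        
──┼───┼──┃30 31                          ┃        
. │ = │ +┃                               ┃        
──┼───┼──┃                               ┃        
MC│ MR│ M┃                               ┃        
──┴───┴──┃                               ┃        
         ┃                               ┃        
         ┃                               ┃        
         ┗━━━━━━━━━━━━━━━━━━━━━━━━━━━━━━━┛        


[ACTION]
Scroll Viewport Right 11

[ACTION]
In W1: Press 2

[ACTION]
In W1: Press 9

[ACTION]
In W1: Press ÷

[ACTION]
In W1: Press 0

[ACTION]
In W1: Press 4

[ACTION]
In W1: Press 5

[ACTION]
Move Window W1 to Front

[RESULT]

                           45┃0          ┃        
──┬───┬───┐                  ┃           ┃        
8 │ 9 │ ÷ │                  ┃           ┃        
──┼───┼───┤                  ┃           ┃        
5 │ 6 │ × │                  ┃*          ┃        
──┼───┼───┤                  ┃22         ┃        
2 │ 3 │ - │                  ┃9          ┃        
──┼───┼───┤                  ┃           ┃        
. │ = │ + │                  ┃           ┃        
──┼───┼───┤                  ┃           ┃        
MC│ MR│ M+│                  ┃           ┃        
──┴───┴───┘                  ┃           ┃        
                             ┃           ┃        
                             ┃           ┃        
                             ┃━━━━━━━━━━━┛        


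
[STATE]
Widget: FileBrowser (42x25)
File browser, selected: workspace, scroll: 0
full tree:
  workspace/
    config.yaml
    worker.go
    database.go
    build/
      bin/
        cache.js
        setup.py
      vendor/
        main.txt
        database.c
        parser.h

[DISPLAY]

> [-] workspace/                          
    config.yaml                           
    worker.go                             
    database.go                           
    [+] build/                            
                                          
                                          
                                          
                                          
                                          
                                          
                                          
                                          
                                          
                                          
                                          
                                          
                                          
                                          
                                          
                                          
                                          
                                          
                                          
                                          


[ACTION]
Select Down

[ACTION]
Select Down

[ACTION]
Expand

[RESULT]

  [-] workspace/                          
    config.yaml                           
  > worker.go                             
    database.go                           
    [+] build/                            
                                          
                                          
                                          
                                          
                                          
                                          
                                          
                                          
                                          
                                          
                                          
                                          
                                          
                                          
                                          
                                          
                                          
                                          
                                          
                                          


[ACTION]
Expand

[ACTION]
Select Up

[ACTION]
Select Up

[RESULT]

> [-] workspace/                          
    config.yaml                           
    worker.go                             
    database.go                           
    [+] build/                            
                                          
                                          
                                          
                                          
                                          
                                          
                                          
                                          
                                          
                                          
                                          
                                          
                                          
                                          
                                          
                                          
                                          
                                          
                                          
                                          


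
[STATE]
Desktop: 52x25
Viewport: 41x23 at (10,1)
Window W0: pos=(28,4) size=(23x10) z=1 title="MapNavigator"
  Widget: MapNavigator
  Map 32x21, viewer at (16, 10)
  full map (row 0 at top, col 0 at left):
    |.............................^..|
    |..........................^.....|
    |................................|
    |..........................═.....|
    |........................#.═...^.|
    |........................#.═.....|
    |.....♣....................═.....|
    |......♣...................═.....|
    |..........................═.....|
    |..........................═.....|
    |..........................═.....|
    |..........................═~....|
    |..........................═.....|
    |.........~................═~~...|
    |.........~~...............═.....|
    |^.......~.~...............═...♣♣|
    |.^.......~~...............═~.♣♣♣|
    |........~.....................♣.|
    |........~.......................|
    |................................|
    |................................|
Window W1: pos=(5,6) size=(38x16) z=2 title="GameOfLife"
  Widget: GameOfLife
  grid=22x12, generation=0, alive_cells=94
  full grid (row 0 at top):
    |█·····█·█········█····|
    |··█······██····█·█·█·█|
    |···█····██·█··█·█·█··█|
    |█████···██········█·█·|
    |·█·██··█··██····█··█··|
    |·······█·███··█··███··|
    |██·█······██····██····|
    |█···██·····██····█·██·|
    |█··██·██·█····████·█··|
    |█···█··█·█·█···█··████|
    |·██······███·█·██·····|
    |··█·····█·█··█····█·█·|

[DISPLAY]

                                         
                                         
                                         
                  ┏━━━━━━━━━━━━━━━━━━━━━┓
                  ┃ MapNavigator        ┃
━━━━━━━━━━━━━━━━━━━━━━━━━━━━━━━━┓───────┨
eOfLife                         ┃......═┃
────────────────────────────────┨......═┃
 0                              ┃......═┃
··█·█········█····              ┃......═┃
·····██····█·█·█·█              ┃......═┃
····██·█··█·█·█··█              ┃......═┃
█···██········█·█·              ┃━━━━━━━┛
█··█··██····█··█··              ┃        
···█·███··█··███··              ┃        
······██····██····              ┃        
██·····██····█·██·              ┃        
█·██·█····████·█··              ┃        
█··█·█·█···█··████              ┃        
·····███·█·██·····              ┃        
━━━━━━━━━━━━━━━━━━━━━━━━━━━━━━━━┛        
                                         
                                         


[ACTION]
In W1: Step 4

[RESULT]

                                         
                                         
                                         
                  ┏━━━━━━━━━━━━━━━━━━━━━┓
                  ┃ MapNavigator        ┃
━━━━━━━━━━━━━━━━━━━━━━━━━━━━━━━━┓───────┨
eOfLife                         ┃......═┃
────────────────────────────────┨......═┃
 4                              ┃......═┃
···········████···              ┃......═┃
··········███···█·              ┃......═┃
·········█····█·█·              ┃......═┃
······██··█·██····              ┃━━━━━━━┛
█·█···██····██··█·              ┃        
█·█·············█·              ┃        
·█·█···········█·█              ┃        
··███···█·█·······              ┃        
·····█··██·█·█·█··              ┃        
··█··██··█·█████·█              ┃        
·████··█········██              ┃        
━━━━━━━━━━━━━━━━━━━━━━━━━━━━━━━━┛        
                                         
                                         


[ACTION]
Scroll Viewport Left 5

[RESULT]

                                         
                                         
                                         
                       ┏━━━━━━━━━━━━━━━━━
                       ┃ MapNavigator    
┏━━━━━━━━━━━━━━━━━━━━━━━━━━━━━━━━━━━━┓───
┃ GameOfLife                         ┃...
┠────────────────────────────────────┨...
┃Gen: 4                              ┃...
┃···············████···              ┃...
┃··············███···█·              ┃...
┃·············█····█·█·              ┃...
┃··········██··█·██····              ┃━━━
┃····█·█···██····██··█·              ┃   
┃··███·█·············█·              ┃   
┃·····█·█···········█·█              ┃   
┃··██··███···█·█·······              ┃   
┃█··█·····█··██·█·█·█··              ┃   
┃···█··█··██··█·█████·█              ┃   
┃██·█·████··█········██              ┃   
┗━━━━━━━━━━━━━━━━━━━━━━━━━━━━━━━━━━━━┛   
                                         
                                         


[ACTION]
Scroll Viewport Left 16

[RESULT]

                                         
                                         
                                         
                            ┏━━━━━━━━━━━━
                            ┃ MapNavigato
     ┏━━━━━━━━━━━━━━━━━━━━━━━━━━━━━━━━━━━
     ┃ GameOfLife                        
     ┠───────────────────────────────────
     ┃Gen: 4                             
     ┃···············████···             
     ┃··············███···█·             
     ┃·············█····█·█·             
     ┃··········██··█·██····             
     ┃····█·█···██····██··█·             
     ┃··███·█·············█·             
     ┃·····█·█···········█·█             
     ┃··██··███···█·█·······             
     ┃█··█·····█··██·█·█·█··             
     ┃···█··█··██··█·█████·█             
     ┃██·█·████··█········██             
     ┗━━━━━━━━━━━━━━━━━━━━━━━━━━━━━━━━━━━
                                         
                                         


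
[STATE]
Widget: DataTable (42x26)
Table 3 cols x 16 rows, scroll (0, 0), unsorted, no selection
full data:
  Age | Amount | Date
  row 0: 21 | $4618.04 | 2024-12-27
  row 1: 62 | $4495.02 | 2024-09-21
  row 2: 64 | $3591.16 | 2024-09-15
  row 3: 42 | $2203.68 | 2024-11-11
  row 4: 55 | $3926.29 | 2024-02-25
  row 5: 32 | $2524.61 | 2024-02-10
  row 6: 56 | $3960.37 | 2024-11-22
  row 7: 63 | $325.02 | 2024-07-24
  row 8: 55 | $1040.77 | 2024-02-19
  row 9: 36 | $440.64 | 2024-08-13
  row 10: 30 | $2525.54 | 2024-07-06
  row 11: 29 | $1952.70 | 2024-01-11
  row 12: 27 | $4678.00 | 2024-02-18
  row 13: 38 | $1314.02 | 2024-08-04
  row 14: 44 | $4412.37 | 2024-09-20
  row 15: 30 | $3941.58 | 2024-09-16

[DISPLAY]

Age│Amount  │Date                         
───┼────────┼──────────                   
21 │$4618.04│2024-12-27                   
62 │$4495.02│2024-09-21                   
64 │$3591.16│2024-09-15                   
42 │$2203.68│2024-11-11                   
55 │$3926.29│2024-02-25                   
32 │$2524.61│2024-02-10                   
56 │$3960.37│2024-11-22                   
63 │$325.02 │2024-07-24                   
55 │$1040.77│2024-02-19                   
36 │$440.64 │2024-08-13                   
30 │$2525.54│2024-07-06                   
29 │$1952.70│2024-01-11                   
27 │$4678.00│2024-02-18                   
38 │$1314.02│2024-08-04                   
44 │$4412.37│2024-09-20                   
30 │$3941.58│2024-09-16                   
                                          
                                          
                                          
                                          
                                          
                                          
                                          
                                          


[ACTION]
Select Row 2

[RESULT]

Age│Amount  │Date                         
───┼────────┼──────────                   
21 │$4618.04│2024-12-27                   
62 │$4495.02│2024-09-21                   
>4 │$3591.16│2024-09-15                   
42 │$2203.68│2024-11-11                   
55 │$3926.29│2024-02-25                   
32 │$2524.61│2024-02-10                   
56 │$3960.37│2024-11-22                   
63 │$325.02 │2024-07-24                   
55 │$1040.77│2024-02-19                   
36 │$440.64 │2024-08-13                   
30 │$2525.54│2024-07-06                   
29 │$1952.70│2024-01-11                   
27 │$4678.00│2024-02-18                   
38 │$1314.02│2024-08-04                   
44 │$4412.37│2024-09-20                   
30 │$3941.58│2024-09-16                   
                                          
                                          
                                          
                                          
                                          
                                          
                                          
                                          


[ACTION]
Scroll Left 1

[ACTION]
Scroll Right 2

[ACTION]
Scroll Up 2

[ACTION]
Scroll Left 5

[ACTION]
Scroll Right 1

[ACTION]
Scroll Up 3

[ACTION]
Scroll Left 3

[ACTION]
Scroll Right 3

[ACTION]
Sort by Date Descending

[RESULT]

Age│Amount  │Date     ▼                   
───┼────────┼──────────                   
21 │$4618.04│2024-12-27                   
56 │$3960.37│2024-11-22                   
>2 │$2203.68│2024-11-11                   
62 │$4495.02│2024-09-21                   
44 │$4412.37│2024-09-20                   
30 │$3941.58│2024-09-16                   
64 │$3591.16│2024-09-15                   
36 │$440.64 │2024-08-13                   
38 │$1314.02│2024-08-04                   
63 │$325.02 │2024-07-24                   
30 │$2525.54│2024-07-06                   
55 │$3926.29│2024-02-25                   
55 │$1040.77│2024-02-19                   
27 │$4678.00│2024-02-18                   
32 │$2524.61│2024-02-10                   
29 │$1952.70│2024-01-11                   
                                          
                                          
                                          
                                          
                                          
                                          
                                          
                                          


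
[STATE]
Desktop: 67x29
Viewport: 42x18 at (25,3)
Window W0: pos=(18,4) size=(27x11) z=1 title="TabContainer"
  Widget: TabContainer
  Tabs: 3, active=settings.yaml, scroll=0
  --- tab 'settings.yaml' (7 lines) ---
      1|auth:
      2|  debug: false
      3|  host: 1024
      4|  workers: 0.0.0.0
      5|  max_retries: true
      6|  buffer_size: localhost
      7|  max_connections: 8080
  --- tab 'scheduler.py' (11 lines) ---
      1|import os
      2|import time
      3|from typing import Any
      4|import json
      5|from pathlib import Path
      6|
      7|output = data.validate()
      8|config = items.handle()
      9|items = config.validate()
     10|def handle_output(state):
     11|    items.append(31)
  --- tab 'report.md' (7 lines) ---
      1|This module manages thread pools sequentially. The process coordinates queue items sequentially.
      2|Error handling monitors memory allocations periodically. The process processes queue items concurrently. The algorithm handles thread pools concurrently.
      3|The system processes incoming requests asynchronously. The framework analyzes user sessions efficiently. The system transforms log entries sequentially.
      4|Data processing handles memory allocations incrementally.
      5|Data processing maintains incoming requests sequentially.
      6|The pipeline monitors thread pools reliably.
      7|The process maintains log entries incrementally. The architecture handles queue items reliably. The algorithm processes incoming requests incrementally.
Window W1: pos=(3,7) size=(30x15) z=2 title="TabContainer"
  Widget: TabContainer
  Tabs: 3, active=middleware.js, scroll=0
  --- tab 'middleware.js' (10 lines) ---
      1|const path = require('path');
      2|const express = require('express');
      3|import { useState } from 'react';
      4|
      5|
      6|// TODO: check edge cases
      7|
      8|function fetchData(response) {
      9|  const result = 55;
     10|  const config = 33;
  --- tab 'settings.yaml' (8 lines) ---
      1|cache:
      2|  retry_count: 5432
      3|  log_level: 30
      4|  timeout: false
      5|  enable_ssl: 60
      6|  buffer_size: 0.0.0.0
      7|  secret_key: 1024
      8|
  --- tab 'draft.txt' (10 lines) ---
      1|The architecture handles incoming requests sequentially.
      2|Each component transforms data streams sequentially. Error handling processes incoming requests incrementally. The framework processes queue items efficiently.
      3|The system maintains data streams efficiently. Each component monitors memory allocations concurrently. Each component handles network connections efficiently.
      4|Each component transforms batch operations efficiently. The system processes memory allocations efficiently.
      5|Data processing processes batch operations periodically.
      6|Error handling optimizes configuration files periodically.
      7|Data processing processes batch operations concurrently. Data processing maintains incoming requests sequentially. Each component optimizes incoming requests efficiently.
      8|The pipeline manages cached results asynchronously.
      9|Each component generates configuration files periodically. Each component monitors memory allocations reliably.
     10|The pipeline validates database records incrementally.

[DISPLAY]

                                          
━━━━━━━━━━━━━━━━━━━┓                      
ntainer            ┃                      
───────────────────┨                      
━━━━━━━┓]│ schedule┃                      
       ┃───────────┃                      
───────┨           ┃                      
ings.ya┃           ┃                      
───────┃           ┃                      
'path')┃.0.0       ┃                      
re('exp┃ true      ┃                      
rom 're┃━━━━━━━━━━━┛                      
       ┃                                  
       ┃                                  
ases   ┃                                  
       ┃                                  
sponse)┃                                  
       ┃                                  


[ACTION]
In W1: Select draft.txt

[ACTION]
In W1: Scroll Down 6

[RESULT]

                                          
━━━━━━━━━━━━━━━━━━━┓                      
ntainer            ┃                      
───────────────────┨                      
━━━━━━━┓]│ schedule┃                      
       ┃───────────┃                      
───────┨           ┃                      
ings.ya┃           ┃                      
───────┃           ┃                      
sses ba┃.0.0       ┃                      
cached ┃ true      ┃                      
tes con┃━━━━━━━━━━━┛                      
s datab┃                                  
       ┃                                  
       ┃                                  
       ┃                                  
       ┃                                  
       ┃                                  


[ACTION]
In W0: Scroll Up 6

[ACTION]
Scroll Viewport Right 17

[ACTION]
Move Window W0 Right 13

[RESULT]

                                          
      ┏━━━━━━━━━━━━━━━━━━━━━━━━━┓         
      ┃ TabContainer            ┃         
      ┠─────────────────────────┨         
━━━━━━━┓settings.yaml]│ schedule┃         
       ┃────────────────────────┃         
───────┨uth:                    ┃         
ings.ya┃ debug: false           ┃         
───────┃ host: 1024             ┃         
sses ba┃ workers: 0.0.0.0       ┃         
cached ┃ max_retries: true      ┃         
tes con┃━━━━━━━━━━━━━━━━━━━━━━━━┛         
s datab┃                                  
       ┃                                  
       ┃                                  
       ┃                                  
       ┃                                  
       ┃                                  


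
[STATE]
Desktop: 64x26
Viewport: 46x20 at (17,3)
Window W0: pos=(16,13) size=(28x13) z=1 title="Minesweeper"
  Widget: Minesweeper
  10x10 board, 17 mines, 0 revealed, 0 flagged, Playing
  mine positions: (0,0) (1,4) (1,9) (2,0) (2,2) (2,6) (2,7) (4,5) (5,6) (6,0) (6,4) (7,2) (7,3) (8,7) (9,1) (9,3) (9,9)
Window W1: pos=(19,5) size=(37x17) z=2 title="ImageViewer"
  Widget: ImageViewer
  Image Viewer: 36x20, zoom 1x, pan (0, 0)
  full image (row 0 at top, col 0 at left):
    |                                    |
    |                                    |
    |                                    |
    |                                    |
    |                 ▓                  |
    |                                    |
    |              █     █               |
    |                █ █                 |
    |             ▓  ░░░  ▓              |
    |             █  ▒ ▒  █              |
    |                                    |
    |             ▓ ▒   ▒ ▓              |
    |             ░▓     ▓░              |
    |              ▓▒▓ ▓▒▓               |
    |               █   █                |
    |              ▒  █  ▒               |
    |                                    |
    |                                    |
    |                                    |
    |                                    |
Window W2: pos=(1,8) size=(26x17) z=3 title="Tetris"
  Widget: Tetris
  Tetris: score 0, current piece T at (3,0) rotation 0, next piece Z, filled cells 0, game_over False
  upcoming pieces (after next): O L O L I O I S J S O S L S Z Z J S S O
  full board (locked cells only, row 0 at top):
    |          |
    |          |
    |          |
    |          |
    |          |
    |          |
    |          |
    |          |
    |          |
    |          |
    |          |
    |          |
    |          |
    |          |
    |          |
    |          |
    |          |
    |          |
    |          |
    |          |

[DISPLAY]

                                              
                                              
  ┏━━━━━━━━━━━━━━━━━━━━━━━━━━━━━━━━━━━┓       
  ┃ ImageViewer                       ┃       
  ┠───────────────────────────────────┨       
━━━━━━━━━┓                            ┃       
         ┃                            ┃       
─────────┨                            ┃       
:        ┃                            ┃       
         ┃          ▓                 ┃       
         ┃                            ┃       
         ┃       █     █              ┃       
         ┃         █ █                ┃       
         ┃      ▓  ░░░  ▓             ┃       
e:       ┃      █  ▒ ▒  █             ┃       
         ┃                            ┃       
         ┃      ▓ ▒   ▒ ▓             ┃       
         ┃      ░▓     ▓░             ┃       
         ┃━━━━━━━━━━━━━━━━━━━━━━━━━━━━┛       
         ┃                ┃                   


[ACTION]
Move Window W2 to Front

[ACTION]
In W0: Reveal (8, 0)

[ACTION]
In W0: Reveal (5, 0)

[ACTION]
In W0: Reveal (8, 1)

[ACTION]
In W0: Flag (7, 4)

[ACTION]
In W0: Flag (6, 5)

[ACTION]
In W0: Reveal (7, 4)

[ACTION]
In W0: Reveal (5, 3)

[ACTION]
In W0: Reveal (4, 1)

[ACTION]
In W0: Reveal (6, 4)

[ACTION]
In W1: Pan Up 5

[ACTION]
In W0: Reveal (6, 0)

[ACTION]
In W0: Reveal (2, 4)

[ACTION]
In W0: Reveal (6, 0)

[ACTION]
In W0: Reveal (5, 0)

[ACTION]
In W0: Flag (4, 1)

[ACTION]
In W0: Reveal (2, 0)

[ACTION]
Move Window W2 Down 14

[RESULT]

                                              
                                              
  ┏━━━━━━━━━━━━━━━━━━━━━━━━━━━━━━━━━━━┓       
  ┃ ImageViewer                       ┃       
  ┠───────────────────────────────────┨       
  ┃                                   ┃       
━━━━━━━━━┓                            ┃       
         ┃                            ┃       
─────────┨                            ┃       
:        ┃          ▓                 ┃       
         ┃                            ┃       
         ┃       █     █              ┃       
         ┃         █ █                ┃       
         ┃      ▓  ░░░  ▓             ┃       
         ┃      █  ▒ ▒  █             ┃       
e:       ┃                            ┃       
         ┃      ▓ ▒   ▒ ▓             ┃       
         ┃      ░▓     ▓░             ┃       
         ┃━━━━━━━━━━━━━━━━━━━━━━━━━━━━┛       
         ┃                ┃                   


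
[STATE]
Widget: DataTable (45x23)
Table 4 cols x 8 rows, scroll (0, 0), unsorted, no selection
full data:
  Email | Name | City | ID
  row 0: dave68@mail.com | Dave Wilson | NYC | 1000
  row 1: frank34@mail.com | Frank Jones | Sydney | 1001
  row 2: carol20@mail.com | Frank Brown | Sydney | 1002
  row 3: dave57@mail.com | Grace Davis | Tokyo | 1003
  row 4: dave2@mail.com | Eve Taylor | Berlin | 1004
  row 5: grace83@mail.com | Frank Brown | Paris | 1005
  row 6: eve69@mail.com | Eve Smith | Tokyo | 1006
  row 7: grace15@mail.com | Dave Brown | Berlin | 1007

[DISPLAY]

Email           │Name       │City  │ID       
────────────────┼───────────┼──────┼────     
dave68@mail.com │Dave Wilson│NYC   │1000     
frank34@mail.com│Frank Jones│Sydney│1001     
carol20@mail.com│Frank Brown│Sydney│1002     
dave57@mail.com │Grace Davis│Tokyo │1003     
dave2@mail.com  │Eve Taylor │Berlin│1004     
grace83@mail.com│Frank Brown│Paris │1005     
eve69@mail.com  │Eve Smith  │Tokyo │1006     
grace15@mail.com│Dave Brown │Berlin│1007     
                                             
                                             
                                             
                                             
                                             
                                             
                                             
                                             
                                             
                                             
                                             
                                             
                                             


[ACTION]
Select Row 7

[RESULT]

Email           │Name       │City  │ID       
────────────────┼───────────┼──────┼────     
dave68@mail.com │Dave Wilson│NYC   │1000     
frank34@mail.com│Frank Jones│Sydney│1001     
carol20@mail.com│Frank Brown│Sydney│1002     
dave57@mail.com │Grace Davis│Tokyo │1003     
dave2@mail.com  │Eve Taylor │Berlin│1004     
grace83@mail.com│Frank Brown│Paris │1005     
eve69@mail.com  │Eve Smith  │Tokyo │1006     
>race15@mail.com│Dave Brown │Berlin│1007     
                                             
                                             
                                             
                                             
                                             
                                             
                                             
                                             
                                             
                                             
                                             
                                             
                                             


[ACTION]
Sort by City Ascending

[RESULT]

Email           │Name       │City ▲│ID       
────────────────┼───────────┼──────┼────     
dave2@mail.com  │Eve Taylor │Berlin│1004     
grace15@mail.com│Dave Brown │Berlin│1007     
dave68@mail.com │Dave Wilson│NYC   │1000     
grace83@mail.com│Frank Brown│Paris │1005     
frank34@mail.com│Frank Jones│Sydney│1001     
carol20@mail.com│Frank Brown│Sydney│1002     
dave57@mail.com │Grace Davis│Tokyo │1003     
>ve69@mail.com  │Eve Smith  │Tokyo │1006     
                                             
                                             
                                             
                                             
                                             
                                             
                                             
                                             
                                             
                                             
                                             
                                             
                                             


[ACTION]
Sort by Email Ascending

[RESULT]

Email          ▲│Name       │City  │ID       
────────────────┼───────────┼──────┼────     
carol20@mail.com│Frank Brown│Sydney│1002     
dave2@mail.com  │Eve Taylor │Berlin│1004     
dave57@mail.com │Grace Davis│Tokyo │1003     
dave68@mail.com │Dave Wilson│NYC   │1000     
eve69@mail.com  │Eve Smith  │Tokyo │1006     
frank34@mail.com│Frank Jones│Sydney│1001     
grace15@mail.com│Dave Brown │Berlin│1007     
>race83@mail.com│Frank Brown│Paris │1005     
                                             
                                             
                                             
                                             
                                             
                                             
                                             
                                             
                                             
                                             
                                             
                                             
                                             


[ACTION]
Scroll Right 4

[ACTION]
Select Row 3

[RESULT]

Email          ▲│Name       │City  │ID       
────────────────┼───────────┼──────┼────     
carol20@mail.com│Frank Brown│Sydney│1002     
dave2@mail.com  │Eve Taylor │Berlin│1004     
dave57@mail.com │Grace Davis│Tokyo │1003     
>ave68@mail.com │Dave Wilson│NYC   │1000     
eve69@mail.com  │Eve Smith  │Tokyo │1006     
frank34@mail.com│Frank Jones│Sydney│1001     
grace15@mail.com│Dave Brown │Berlin│1007     
grace83@mail.com│Frank Brown│Paris │1005     
                                             
                                             
                                             
                                             
                                             
                                             
                                             
                                             
                                             
                                             
                                             
                                             
                                             


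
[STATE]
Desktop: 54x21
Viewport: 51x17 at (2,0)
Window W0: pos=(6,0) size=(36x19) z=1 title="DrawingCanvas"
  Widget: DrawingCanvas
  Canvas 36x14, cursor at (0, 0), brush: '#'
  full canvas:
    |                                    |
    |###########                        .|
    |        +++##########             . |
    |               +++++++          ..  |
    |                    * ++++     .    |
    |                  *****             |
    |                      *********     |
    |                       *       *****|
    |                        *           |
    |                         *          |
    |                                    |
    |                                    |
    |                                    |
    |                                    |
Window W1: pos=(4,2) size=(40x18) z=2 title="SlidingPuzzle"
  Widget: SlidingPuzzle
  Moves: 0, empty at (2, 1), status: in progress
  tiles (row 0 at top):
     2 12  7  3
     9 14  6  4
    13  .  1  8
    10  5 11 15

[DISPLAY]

    ┏━━━━━━━━━━━━━━━━━━━━━━━━━━━━━━━━━━┓           
    ┃ DrawingCanvas                    ┃           
  ┏━━━━━━━━━━━━━━━━━━━━━━━━━━━━━━━━━━━━━━┓         
  ┃ SlidingPuzzle                        ┃         
  ┠──────────────────────────────────────┨         
  ┃┌────┬────┬────┬────┐                 ┃         
  ┃│  2 │ 12 │  7 │  3 │                 ┃         
  ┃├────┼────┼────┼────┤                 ┃         
  ┃│  9 │ 14 │  6 │  4 │                 ┃         
  ┃├────┼────┼────┼────┤                 ┃         
  ┃│ 13 │    │  1 │  8 │                 ┃         
  ┃├────┼────┼────┼────┤                 ┃         
  ┃│ 10 │  5 │ 11 │ 15 │                 ┃         
  ┃└────┴────┴────┴────┘                 ┃         
  ┃Moves: 0                              ┃         
  ┃                                      ┃         
  ┃                                      ┃         


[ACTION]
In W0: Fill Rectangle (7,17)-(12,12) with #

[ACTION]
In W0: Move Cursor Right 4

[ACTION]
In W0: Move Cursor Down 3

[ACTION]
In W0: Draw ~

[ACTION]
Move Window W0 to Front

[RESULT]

    ┏━━━━━━━━━━━━━━━━━━━━━━━━━━━━━━━━━━┓           
    ┃ DrawingCanvas                    ┃           
  ┏━┠──────────────────────────────────┨━┓         
  ┃ ┃                                  ┃ ┃         
  ┠─┃###########                       ┃─┨         
  ┃┌┃        +++##########             ┃ ┃         
  ┃│┃    ~          +++++++          ..┃ ┃         
  ┃├┃                    * ++++     .  ┃ ┃         
  ┃│┃                  *****           ┃ ┃         
  ┃├┃                      *********   ┃ ┃         
  ┃│┃            ######     *       ***┃ ┃         
  ┃├┃            ######      *         ┃ ┃         
  ┃│┃            ######       *        ┃ ┃         
  ┃└┃            ######                ┃ ┃         
  ┃M┃            ######                ┃ ┃         
  ┃ ┃            ######                ┃ ┃         
  ┃ ┃                                  ┃ ┃         
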